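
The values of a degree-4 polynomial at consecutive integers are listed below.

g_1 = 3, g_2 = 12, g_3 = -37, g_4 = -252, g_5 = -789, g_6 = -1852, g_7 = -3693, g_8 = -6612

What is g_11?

-25557

Δ: 9  -49  -215  -537  -1063  -1841  -2919
Δ²: -58  -166  -322  -526  -778  -1078
Δ³: -108  -156  -204  -252  -300
Δ⁴: -48  -48  -48  -48
Fourth differences constant at -48.
-300 − 48 = -348;  -1078 − 348 = -1426;  -2919 − 1426 = -4345;  -6612 − 4345 = -10957
-348 − 48 = -396;  -1426 − 396 = -1822;  -4345 − 1822 = -6167;  -10957 − 6167 = -17124
-396 − 48 = -444;  -1822 − 444 = -2266;  -6167 − 2266 = -8433;  -17124 − 8433 = -25557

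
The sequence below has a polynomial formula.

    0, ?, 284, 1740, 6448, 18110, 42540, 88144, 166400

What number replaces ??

10

Using the last 7 terms:
First differences: 1456  4708  11662  24430  45604  78256
Second differences: 3252  6954  12768  21174  32652
Third differences: 3702  5814  8406  11478
Fourth differences: 2112  2592  3072
Fifth differences: 480  480
Constant fifth difference = 480.
Extend backward: 2112 − 480 = 1632;  3702 − 1632 = 2070;  3252 − 2070 = 1182;  1456 − 1182 = 274;  284 − 274 = 10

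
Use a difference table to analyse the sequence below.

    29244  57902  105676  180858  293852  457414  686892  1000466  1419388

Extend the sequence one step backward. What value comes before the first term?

13282

D1: 28658, 47774, 75182, 112994, 163562, 229478, 313574, 418922
D2: 19116, 27408, 37812, 50568, 65916, 84096, 105348
D3: 8292, 10404, 12756, 15348, 18180, 21252
D4: 2112, 2352, 2592, 2832, 3072
D5: 240, 240, 240, 240
The fifth differences are constant at 240.
Work back: 2112 − 240 = 1872;  8292 − 1872 = 6420;  19116 − 6420 = 12696;  28658 − 12696 = 15962;  29244 − 15962 = 13282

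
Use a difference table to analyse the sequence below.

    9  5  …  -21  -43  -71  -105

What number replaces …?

Using the last 4 terms:
First differences: -22  -28  -34
Second differences: -6  -6
Constant second difference = -6.
Extend backward: -22 + 6 = -16;  -21 + 16 = -5

-5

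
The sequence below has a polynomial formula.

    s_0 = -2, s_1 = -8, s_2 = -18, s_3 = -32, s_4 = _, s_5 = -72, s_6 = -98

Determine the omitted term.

Using the first 4 terms:
Δ: -6  -10  -14
Δ²: -4  -4
Constant second difference = -4.
Extend forward: -14 − 4 = -18;  -32 − 18 = -50

-50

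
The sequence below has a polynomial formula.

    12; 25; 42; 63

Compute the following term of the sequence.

D1: 13 , 17 , 21
D2: 4 , 4
Constant second difference = 4, so extend:
21 + 4 = 25;  63 + 25 = 88

88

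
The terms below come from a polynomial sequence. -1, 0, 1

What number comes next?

D1: 1, 1
Constant first difference = 1, so extend:
1 + 1 = 2

2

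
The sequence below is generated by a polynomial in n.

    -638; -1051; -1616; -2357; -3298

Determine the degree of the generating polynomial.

-413, -565, -741, -941
-152, -176, -200
-24, -24
The third differences are constant, so the polynomial has degree 3.

3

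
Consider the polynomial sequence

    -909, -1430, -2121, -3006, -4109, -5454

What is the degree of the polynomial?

3

First differences: -521, -691, -885, -1103, -1345
Second differences: -170, -194, -218, -242
Third differences: -24, -24, -24
The third differences are constant, so the polynomial has degree 3.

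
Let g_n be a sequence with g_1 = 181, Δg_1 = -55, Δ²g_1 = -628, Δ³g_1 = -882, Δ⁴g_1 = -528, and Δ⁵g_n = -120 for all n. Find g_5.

Build the table forward from the leading diagonal:
D5: -120, -120, -120, -120, -120
D4: -528, -648, -768, -888, -1008
D3: -882, -1410, -2058, -2826, -3714
D2: -628, -1510, -2920, -4978, -7804
D1: -55, -683, -2193, -5113, -10091
g: 181, 126, -557, -2750, -7863

-7863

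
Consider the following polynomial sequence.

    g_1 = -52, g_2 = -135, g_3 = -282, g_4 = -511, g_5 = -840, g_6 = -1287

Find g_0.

Δ: -83, -147, -229, -329, -447
Δ²: -64, -82, -100, -118
Δ³: -18, -18, -18
The third differences are constant at -18.
Work back: -64 + 18 = -46;  -83 + 46 = -37;  -52 + 37 = -15

-15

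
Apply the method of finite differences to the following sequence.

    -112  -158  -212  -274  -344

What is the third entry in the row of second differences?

First differences: -46, -54, -62, -70
Second differences: -8, -8, -8

-8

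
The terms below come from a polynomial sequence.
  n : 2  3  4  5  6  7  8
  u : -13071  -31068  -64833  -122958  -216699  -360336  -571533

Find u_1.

-4554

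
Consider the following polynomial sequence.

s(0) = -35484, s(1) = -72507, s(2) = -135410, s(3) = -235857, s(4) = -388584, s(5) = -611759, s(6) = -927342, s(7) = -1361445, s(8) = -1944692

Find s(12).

Δ: -37023 , -62903 , -100447 , -152727 , -223175 , -315583 , -434103 , -583247
Δ²: -25880 , -37544 , -52280 , -70448 , -92408 , -118520 , -149144
Δ³: -11664 , -14736 , -18168 , -21960 , -26112 , -30624
Δ⁴: -3072 , -3432 , -3792 , -4152 , -4512
Δ⁵: -360 , -360 , -360 , -360
Constant fifth difference = -360, so extend:
-4512 − 360 = -4872;  -30624 − 4872 = -35496;  -149144 − 35496 = -184640;  -583247 − 184640 = -767887;  -1944692 − 767887 = -2712579
-4872 − 360 = -5232;  -35496 − 5232 = -40728;  -184640 − 40728 = -225368;  -767887 − 225368 = -993255;  -2712579 − 993255 = -3705834
-5232 − 360 = -5592;  -40728 − 5592 = -46320;  -225368 − 46320 = -271688;  -993255 − 271688 = -1264943;  -3705834 − 1264943 = -4970777
-5592 − 360 = -5952;  -46320 − 5952 = -52272;  -271688 − 52272 = -323960;  -1264943 − 323960 = -1588903;  -4970777 − 1588903 = -6559680

-6559680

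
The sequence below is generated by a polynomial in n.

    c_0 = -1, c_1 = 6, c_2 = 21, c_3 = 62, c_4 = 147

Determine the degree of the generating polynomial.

3

First differences: 7, 15, 41, 85
Second differences: 8, 26, 44
Third differences: 18, 18
The third differences are constant, so the polynomial has degree 3.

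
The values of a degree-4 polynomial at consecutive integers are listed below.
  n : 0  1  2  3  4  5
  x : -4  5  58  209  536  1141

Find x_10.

13586

First differences: 9, 53, 151, 327, 605
Second differences: 44, 98, 176, 278
Third differences: 54, 78, 102
Fourth differences: 24, 24
The fourth differences are constant (24).
102 + 24 = 126;  278 + 126 = 404;  605 + 404 = 1009;  1141 + 1009 = 2150
126 + 24 = 150;  404 + 150 = 554;  1009 + 554 = 1563;  2150 + 1563 = 3713
150 + 24 = 174;  554 + 174 = 728;  1563 + 728 = 2291;  3713 + 2291 = 6004
174 + 24 = 198;  728 + 198 = 926;  2291 + 926 = 3217;  6004 + 3217 = 9221
198 + 24 = 222;  926 + 222 = 1148;  3217 + 1148 = 4365;  9221 + 4365 = 13586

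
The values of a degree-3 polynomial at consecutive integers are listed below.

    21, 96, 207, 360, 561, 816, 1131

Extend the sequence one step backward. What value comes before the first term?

-24

Δ: 75  111  153  201  255  315
Δ²: 36  42  48  54  60
Δ³: 6  6  6  6
The third differences are constant at 6.
Work back: 36 − 6 = 30;  75 − 30 = 45;  21 − 45 = -24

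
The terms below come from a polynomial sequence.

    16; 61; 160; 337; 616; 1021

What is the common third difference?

24

D1: 45, 99, 177, 279, 405
D2: 54, 78, 102, 126
D3: 24, 24, 24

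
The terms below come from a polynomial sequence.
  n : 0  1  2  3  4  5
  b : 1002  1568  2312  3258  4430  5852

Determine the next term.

First differences: 566, 744, 946, 1172, 1422
Second differences: 178, 202, 226, 250
Third differences: 24, 24, 24
The third differences are constant (24).
250 + 24 = 274;  1422 + 274 = 1696;  5852 + 1696 = 7548

7548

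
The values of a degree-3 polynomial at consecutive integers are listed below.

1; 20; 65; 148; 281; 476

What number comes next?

745

19, 45, 83, 133, 195
26, 38, 50, 62
12, 12, 12
Constant third difference = 12, so extend:
62 + 12 = 74;  195 + 74 = 269;  476 + 269 = 745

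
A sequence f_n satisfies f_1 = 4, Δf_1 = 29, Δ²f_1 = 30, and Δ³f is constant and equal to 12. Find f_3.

92

Build the table forward from the leading diagonal:
D3: 12, 12, 12
D2: 30, 42, 54
D1: 29, 59, 101
f: 4, 33, 92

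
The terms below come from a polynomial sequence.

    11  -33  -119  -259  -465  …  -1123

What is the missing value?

Using the first 5 terms:
D1: -44  -86  -140  -206
D2: -42  -54  -66
D3: -12  -12
Constant third difference = -12.
Extend forward: -66 − 12 = -78;  -206 − 78 = -284;  -465 − 284 = -749

-749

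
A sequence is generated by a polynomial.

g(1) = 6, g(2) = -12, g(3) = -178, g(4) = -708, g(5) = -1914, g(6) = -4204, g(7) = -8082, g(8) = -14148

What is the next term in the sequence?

-23098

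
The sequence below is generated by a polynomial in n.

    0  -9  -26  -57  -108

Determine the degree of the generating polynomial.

3

First differences: -9, -17, -31, -51
Second differences: -8, -14, -20
Third differences: -6, -6
The third differences are constant, so the polynomial has degree 3.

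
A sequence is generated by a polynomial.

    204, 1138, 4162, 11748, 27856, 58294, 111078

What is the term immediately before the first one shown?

16

Δ: 934  3024  7586  16108  30438  52784
Δ²: 2090  4562  8522  14330  22346
Δ³: 2472  3960  5808  8016
Δ⁴: 1488  1848  2208
Δ⁵: 360  360
The fifth differences are constant at 360.
Work back: 1488 − 360 = 1128;  2472 − 1128 = 1344;  2090 − 1344 = 746;  934 − 746 = 188;  204 − 188 = 16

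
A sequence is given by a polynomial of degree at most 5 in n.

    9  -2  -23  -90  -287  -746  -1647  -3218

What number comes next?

First differences: -11 , -21 , -67 , -197 , -459 , -901 , -1571
Second differences: -10 , -46 , -130 , -262 , -442 , -670
Third differences: -36 , -84 , -132 , -180 , -228
Fourth differences: -48 , -48 , -48 , -48
Fourth differences constant at -48.
-228 − 48 = -276;  -670 − 276 = -946;  -1571 − 946 = -2517;  -3218 − 2517 = -5735

-5735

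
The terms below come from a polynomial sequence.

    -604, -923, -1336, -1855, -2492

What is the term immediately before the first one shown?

D1: -319, -413, -519, -637
D2: -94, -106, -118
D3: -12, -12
The third differences are constant at -12.
Work back: -94 + 12 = -82;  -319 + 82 = -237;  -604 + 237 = -367

-367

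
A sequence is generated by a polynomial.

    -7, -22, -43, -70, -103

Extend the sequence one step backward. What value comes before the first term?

Δ: -15, -21, -27, -33
Δ²: -6, -6, -6
The second differences are constant at -6.
Work back: -15 + 6 = -9;  -7 + 9 = 2

2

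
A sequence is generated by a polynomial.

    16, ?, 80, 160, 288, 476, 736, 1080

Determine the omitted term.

36

Using the last 6 terms:
First differences: 80  128  188  260  344
Second differences: 48  60  72  84
Third differences: 12  12  12
Constant third difference = 12.
Extend backward: 48 − 12 = 36;  80 − 36 = 44;  80 − 44 = 36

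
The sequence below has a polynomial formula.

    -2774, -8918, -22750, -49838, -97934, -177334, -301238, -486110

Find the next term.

-752038

-6144, -13832, -27088, -48096, -79400, -123904, -184872
-7688, -13256, -21008, -31304, -44504, -60968
-5568, -7752, -10296, -13200, -16464
-2184, -2544, -2904, -3264
-360, -360, -360
Constant fifth difference = -360, so extend:
-3264 − 360 = -3624;  -16464 − 3624 = -20088;  -60968 − 20088 = -81056;  -184872 − 81056 = -265928;  -486110 − 265928 = -752038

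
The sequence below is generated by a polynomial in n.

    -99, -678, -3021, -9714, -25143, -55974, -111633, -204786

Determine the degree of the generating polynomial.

Δ: -579, -2343, -6693, -15429, -30831, -55659, -93153
Δ²: -1764, -4350, -8736, -15402, -24828, -37494
Δ³: -2586, -4386, -6666, -9426, -12666
Δ⁴: -1800, -2280, -2760, -3240
Δ⁵: -480, -480, -480
The fifth differences are constant, so the polynomial has degree 5.

5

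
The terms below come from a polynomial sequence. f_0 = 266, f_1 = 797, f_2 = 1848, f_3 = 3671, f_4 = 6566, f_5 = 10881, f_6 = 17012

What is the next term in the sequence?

531, 1051, 1823, 2895, 4315, 6131
520, 772, 1072, 1420, 1816
252, 300, 348, 396
48, 48, 48
The fourth differences are constant (48).
396 + 48 = 444;  1816 + 444 = 2260;  6131 + 2260 = 8391;  17012 + 8391 = 25403

25403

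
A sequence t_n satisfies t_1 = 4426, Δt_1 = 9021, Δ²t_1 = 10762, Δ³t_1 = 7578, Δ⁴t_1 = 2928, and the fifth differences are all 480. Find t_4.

71353

Build the table forward from the leading diagonal:
D5: 480  480  480  480
D4: 2928  3408  3888  4368
D3: 7578  10506  13914  17802
D2: 10762  18340  28846  42760
D1: 9021  19783  38123  66969
t: 4426  13447  33230  71353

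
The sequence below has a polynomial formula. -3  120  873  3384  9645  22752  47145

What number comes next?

88848

123  753  2511  6261  13107  24393
630  1758  3750  6846  11286
1128  1992  3096  4440
864  1104  1344
240  240
Fifth differences constant at 240.
1344 + 240 = 1584;  4440 + 1584 = 6024;  11286 + 6024 = 17310;  24393 + 17310 = 41703;  47145 + 41703 = 88848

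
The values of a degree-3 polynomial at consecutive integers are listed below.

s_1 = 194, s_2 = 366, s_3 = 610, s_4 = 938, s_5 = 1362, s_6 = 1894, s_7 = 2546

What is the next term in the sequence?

3330

First differences: 172, 244, 328, 424, 532, 652
Second differences: 72, 84, 96, 108, 120
Third differences: 12, 12, 12, 12
Third differences constant at 12.
120 + 12 = 132;  652 + 132 = 784;  2546 + 784 = 3330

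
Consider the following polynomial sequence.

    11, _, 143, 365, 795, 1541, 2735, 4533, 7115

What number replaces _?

45

Using the last 7 terms:
222  430  746  1194  1798  2582
208  316  448  604  784
108  132  156  180
24  24  24
Constant fourth difference = 24.
Extend backward: 108 − 24 = 84;  208 − 84 = 124;  222 − 124 = 98;  143 − 98 = 45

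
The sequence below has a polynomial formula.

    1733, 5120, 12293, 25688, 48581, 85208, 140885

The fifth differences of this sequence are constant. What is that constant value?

Δ: 3387, 7173, 13395, 22893, 36627, 55677
Δ²: 3786, 6222, 9498, 13734, 19050
Δ³: 2436, 3276, 4236, 5316
Δ⁴: 840, 960, 1080
Δ⁵: 120, 120

120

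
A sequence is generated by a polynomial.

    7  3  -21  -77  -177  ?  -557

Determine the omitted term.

-333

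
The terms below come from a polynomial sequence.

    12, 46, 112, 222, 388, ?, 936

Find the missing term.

622

Using the first 5 terms:
34, 66, 110, 166
32, 44, 56
12, 12
Constant third difference = 12.
Extend forward: 56 + 12 = 68;  166 + 68 = 234;  388 + 234 = 622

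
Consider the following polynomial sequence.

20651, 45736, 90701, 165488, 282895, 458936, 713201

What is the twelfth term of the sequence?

25085, 44965, 74787, 117407, 176041, 254265
19880, 29822, 42620, 58634, 78224
9942, 12798, 16014, 19590
2856, 3216, 3576
360, 360
Fifth differences constant at 360.
3576 + 360 = 3936;  19590 + 3936 = 23526;  78224 + 23526 = 101750;  254265 + 101750 = 356015;  713201 + 356015 = 1069216
3936 + 360 = 4296;  23526 + 4296 = 27822;  101750 + 27822 = 129572;  356015 + 129572 = 485587;  1069216 + 485587 = 1554803
4296 + 360 = 4656;  27822 + 4656 = 32478;  129572 + 32478 = 162050;  485587 + 162050 = 647637;  1554803 + 647637 = 2202440
4656 + 360 = 5016;  32478 + 5016 = 37494;  162050 + 37494 = 199544;  647637 + 199544 = 847181;  2202440 + 847181 = 3049621
5016 + 360 = 5376;  37494 + 5376 = 42870;  199544 + 42870 = 242414;  847181 + 242414 = 1089595;  3049621 + 1089595 = 4139216

4139216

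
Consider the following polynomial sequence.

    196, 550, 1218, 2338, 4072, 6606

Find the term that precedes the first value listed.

42

First differences: 354, 668, 1120, 1734, 2534
Second differences: 314, 452, 614, 800
Third differences: 138, 162, 186
Fourth differences: 24, 24
The fourth differences are constant at 24.
Work back: 138 − 24 = 114;  314 − 114 = 200;  354 − 200 = 154;  196 − 154 = 42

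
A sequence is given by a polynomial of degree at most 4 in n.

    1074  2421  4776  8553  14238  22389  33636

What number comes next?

48681

D1: 1347  2355  3777  5685  8151  11247
D2: 1008  1422  1908  2466  3096
D3: 414  486  558  630
D4: 72  72  72
Constant fourth difference = 72, so extend:
630 + 72 = 702;  3096 + 702 = 3798;  11247 + 3798 = 15045;  33636 + 15045 = 48681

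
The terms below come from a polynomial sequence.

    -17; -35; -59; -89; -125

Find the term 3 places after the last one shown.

-269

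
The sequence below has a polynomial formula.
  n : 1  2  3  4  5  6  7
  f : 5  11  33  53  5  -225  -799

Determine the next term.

-1927

Δ: 6, 22, 20, -48, -230, -574
Δ²: 16, -2, -68, -182, -344
Δ³: -18, -66, -114, -162
Δ⁴: -48, -48, -48
Constant fourth difference = -48, so extend:
-162 − 48 = -210;  -344 − 210 = -554;  -574 − 554 = -1128;  -799 − 1128 = -1927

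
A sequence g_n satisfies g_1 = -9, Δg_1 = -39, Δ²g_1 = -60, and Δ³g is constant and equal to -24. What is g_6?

-1044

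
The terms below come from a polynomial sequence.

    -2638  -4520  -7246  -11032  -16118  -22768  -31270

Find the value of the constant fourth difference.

D1: -1882, -2726, -3786, -5086, -6650, -8502
D2: -844, -1060, -1300, -1564, -1852
D3: -216, -240, -264, -288
D4: -24, -24, -24

-24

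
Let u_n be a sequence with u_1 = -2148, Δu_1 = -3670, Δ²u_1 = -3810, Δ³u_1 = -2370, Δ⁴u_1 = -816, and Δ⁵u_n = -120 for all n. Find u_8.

-221878

Build the table forward from the leading diagonal:
Δ⁵: -120, -120, -120, -120, -120, -120, -120, -120
Δ⁴: -816, -936, -1056, -1176, -1296, -1416, -1536, -1656
Δ³: -2370, -3186, -4122, -5178, -6354, -7650, -9066, -10602
Δ²: -3810, -6180, -9366, -13488, -18666, -25020, -32670, -41736
Δ: -3670, -7480, -13660, -23026, -36514, -55180, -80200, -112870
u: -2148, -5818, -13298, -26958, -49984, -86498, -141678, -221878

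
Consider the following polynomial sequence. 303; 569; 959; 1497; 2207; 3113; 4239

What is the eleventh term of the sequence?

First differences: 266 , 390 , 538 , 710 , 906 , 1126
Second differences: 124 , 148 , 172 , 196 , 220
Third differences: 24 , 24 , 24 , 24
Third differences constant at 24.
220 + 24 = 244;  1126 + 244 = 1370;  4239 + 1370 = 5609
244 + 24 = 268;  1370 + 268 = 1638;  5609 + 1638 = 7247
268 + 24 = 292;  1638 + 292 = 1930;  7247 + 1930 = 9177
292 + 24 = 316;  1930 + 316 = 2246;  9177 + 2246 = 11423

11423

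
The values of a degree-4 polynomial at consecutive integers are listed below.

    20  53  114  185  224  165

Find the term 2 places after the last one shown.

Δ: 33, 61, 71, 39, -59
Δ²: 28, 10, -32, -98
Δ³: -18, -42, -66
Δ⁴: -24, -24
Constant fourth difference = -24, so extend:
-66 − 24 = -90;  -98 − 90 = -188;  -59 − 188 = -247;  165 − 247 = -82
-90 − 24 = -114;  -188 − 114 = -302;  -247 − 302 = -549;  -82 − 549 = -631

-631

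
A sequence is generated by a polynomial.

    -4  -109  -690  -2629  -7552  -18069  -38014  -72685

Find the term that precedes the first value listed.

3

Δ: -105  -581  -1939  -4923  -10517  -19945  -34671
Δ²: -476  -1358  -2984  -5594  -9428  -14726
Δ³: -882  -1626  -2610  -3834  -5298
Δ⁴: -744  -984  -1224  -1464
Δ⁵: -240  -240  -240
The fifth differences are constant at -240.
Work back: -744 + 240 = -504;  -882 + 504 = -378;  -476 + 378 = -98;  -105 + 98 = -7;  -4 + 7 = 3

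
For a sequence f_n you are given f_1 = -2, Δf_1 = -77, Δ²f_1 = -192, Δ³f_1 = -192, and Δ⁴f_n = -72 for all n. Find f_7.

Build the table forward from the leading diagonal:
Fourth differences: -72, -72, -72, -72, -72, -72, -72
Third differences: -192, -264, -336, -408, -480, -552, -624
Second differences: -192, -384, -648, -984, -1392, -1872, -2424
First differences: -77, -269, -653, -1301, -2285, -3677, -5549
f: -2, -79, -348, -1001, -2302, -4587, -8264

-8264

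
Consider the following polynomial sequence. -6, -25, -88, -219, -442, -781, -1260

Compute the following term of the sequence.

-1903

Δ: -19, -63, -131, -223, -339, -479
Δ²: -44, -68, -92, -116, -140
Δ³: -24, -24, -24, -24
Constant third difference = -24, so extend:
-140 − 24 = -164;  -479 − 164 = -643;  -1260 − 643 = -1903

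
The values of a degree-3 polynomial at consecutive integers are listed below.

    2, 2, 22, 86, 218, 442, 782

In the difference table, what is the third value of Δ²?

68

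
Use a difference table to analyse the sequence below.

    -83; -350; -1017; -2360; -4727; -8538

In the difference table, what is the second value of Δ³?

First differences: -267, -667, -1343, -2367, -3811
Second differences: -400, -676, -1024, -1444
Third differences: -276, -348, -420
Fourth differences: -72, -72

-348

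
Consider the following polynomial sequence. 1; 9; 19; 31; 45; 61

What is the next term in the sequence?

79

D1: 8  10  12  14  16
D2: 2  2  2  2
Second differences constant at 2.
16 + 2 = 18;  61 + 18 = 79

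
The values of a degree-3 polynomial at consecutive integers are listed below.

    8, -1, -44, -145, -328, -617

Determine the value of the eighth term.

-1609

-9, -43, -101, -183, -289
-34, -58, -82, -106
-24, -24, -24
The third differences are constant (-24).
-106 − 24 = -130;  -289 − 130 = -419;  -617 − 419 = -1036
-130 − 24 = -154;  -419 − 154 = -573;  -1036 − 573 = -1609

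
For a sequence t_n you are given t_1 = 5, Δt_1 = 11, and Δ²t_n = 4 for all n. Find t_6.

100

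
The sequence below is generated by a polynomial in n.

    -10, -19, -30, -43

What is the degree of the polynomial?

2

D1: -9, -11, -13
D2: -2, -2
The second differences are constant, so the polynomial has degree 2.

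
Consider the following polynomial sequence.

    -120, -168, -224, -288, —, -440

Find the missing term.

Using the first 4 terms:
-48  -56  -64
-8  -8
Constant second difference = -8.
Extend forward: -64 − 8 = -72;  -288 − 72 = -360

-360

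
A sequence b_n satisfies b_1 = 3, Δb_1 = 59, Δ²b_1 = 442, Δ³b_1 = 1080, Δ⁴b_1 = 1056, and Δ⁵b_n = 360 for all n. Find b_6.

Build the table forward from the leading diagonal:
Δ⁵: 360, 360, 360, 360, 360, 360
Δ⁴: 1056, 1416, 1776, 2136, 2496, 2856
Δ³: 1080, 2136, 3552, 5328, 7464, 9960
Δ²: 442, 1522, 3658, 7210, 12538, 20002
Δ: 59, 501, 2023, 5681, 12891, 25429
b: 3, 62, 563, 2586, 8267, 21158

21158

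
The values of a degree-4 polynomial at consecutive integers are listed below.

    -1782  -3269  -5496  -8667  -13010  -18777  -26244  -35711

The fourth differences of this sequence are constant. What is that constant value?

-24

First differences: -1487, -2227, -3171, -4343, -5767, -7467, -9467
Second differences: -740, -944, -1172, -1424, -1700, -2000
Third differences: -204, -228, -252, -276, -300
Fourth differences: -24, -24, -24, -24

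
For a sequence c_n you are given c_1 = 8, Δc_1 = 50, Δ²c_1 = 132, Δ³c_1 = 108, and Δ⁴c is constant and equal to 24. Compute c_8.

Build the table forward from the leading diagonal:
Fourth differences: 24, 24, 24, 24, 24, 24, 24, 24
Third differences: 108, 132, 156, 180, 204, 228, 252, 276
Second differences: 132, 240, 372, 528, 708, 912, 1140, 1392
First differences: 50, 182, 422, 794, 1322, 2030, 2942, 4082
c: 8, 58, 240, 662, 1456, 2778, 4808, 7750

7750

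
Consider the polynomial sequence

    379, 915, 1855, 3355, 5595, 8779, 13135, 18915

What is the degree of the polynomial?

4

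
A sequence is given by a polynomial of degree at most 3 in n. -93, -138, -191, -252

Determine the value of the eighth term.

-576

Δ: -45, -53, -61
Δ²: -8, -8
Constant second difference = -8, so extend:
-61 − 8 = -69;  -252 − 69 = -321
-69 − 8 = -77;  -321 − 77 = -398
-77 − 8 = -85;  -398 − 85 = -483
-85 − 8 = -93;  -483 − 93 = -576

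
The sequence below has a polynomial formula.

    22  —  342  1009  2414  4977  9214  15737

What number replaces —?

Using the last 6 terms:
Δ: 667, 1405, 2563, 4237, 6523
Δ²: 738, 1158, 1674, 2286
Δ³: 420, 516, 612
Δ⁴: 96, 96
Constant fourth difference = 96.
Extend backward: 420 − 96 = 324;  738 − 324 = 414;  667 − 414 = 253;  342 − 253 = 89

89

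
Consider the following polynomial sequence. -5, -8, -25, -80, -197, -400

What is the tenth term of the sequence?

-2552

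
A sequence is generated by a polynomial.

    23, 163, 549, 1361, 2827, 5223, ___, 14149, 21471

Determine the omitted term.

8873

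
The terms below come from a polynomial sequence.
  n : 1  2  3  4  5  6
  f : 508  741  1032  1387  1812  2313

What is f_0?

327

First differences: 233, 291, 355, 425, 501
Second differences: 58, 64, 70, 76
Third differences: 6, 6, 6
The third differences are constant at 6.
Work back: 58 − 6 = 52;  233 − 52 = 181;  508 − 181 = 327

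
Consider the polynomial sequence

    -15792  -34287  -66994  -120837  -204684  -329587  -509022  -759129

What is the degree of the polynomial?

D1: -18495, -32707, -53843, -83847, -124903, -179435, -250107
D2: -14212, -21136, -30004, -41056, -54532, -70672
D3: -6924, -8868, -11052, -13476, -16140
D4: -1944, -2184, -2424, -2664
D5: -240, -240, -240
The fifth differences are constant, so the polynomial has degree 5.

5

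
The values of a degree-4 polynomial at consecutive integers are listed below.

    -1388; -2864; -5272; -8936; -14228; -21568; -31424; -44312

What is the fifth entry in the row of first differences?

-7340

D1: -1476, -2408, -3664, -5292, -7340, -9856, -12888
D2: -932, -1256, -1628, -2048, -2516, -3032
D3: -324, -372, -420, -468, -516
D4: -48, -48, -48, -48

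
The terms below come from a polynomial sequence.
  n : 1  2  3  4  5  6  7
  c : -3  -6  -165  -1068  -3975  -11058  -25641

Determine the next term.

D1: -3, -159, -903, -2907, -7083, -14583
D2: -156, -744, -2004, -4176, -7500
D3: -588, -1260, -2172, -3324
D4: -672, -912, -1152
D5: -240, -240
Fifth differences constant at -240.
-1152 − 240 = -1392;  -3324 − 1392 = -4716;  -7500 − 4716 = -12216;  -14583 − 12216 = -26799;  -25641 − 26799 = -52440

-52440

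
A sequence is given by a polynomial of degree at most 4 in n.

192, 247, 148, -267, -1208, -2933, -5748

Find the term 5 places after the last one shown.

-50243

First differences: 55, -99, -415, -941, -1725, -2815
Second differences: -154, -316, -526, -784, -1090
Third differences: -162, -210, -258, -306
Fourth differences: -48, -48, -48
Constant fourth difference = -48, so extend:
-306 − 48 = -354;  -1090 − 354 = -1444;  -2815 − 1444 = -4259;  -5748 − 4259 = -10007
-354 − 48 = -402;  -1444 − 402 = -1846;  -4259 − 1846 = -6105;  -10007 − 6105 = -16112
-402 − 48 = -450;  -1846 − 450 = -2296;  -6105 − 2296 = -8401;  -16112 − 8401 = -24513
-450 − 48 = -498;  -2296 − 498 = -2794;  -8401 − 2794 = -11195;  -24513 − 11195 = -35708
-498 − 48 = -546;  -2794 − 546 = -3340;  -11195 − 3340 = -14535;  -35708 − 14535 = -50243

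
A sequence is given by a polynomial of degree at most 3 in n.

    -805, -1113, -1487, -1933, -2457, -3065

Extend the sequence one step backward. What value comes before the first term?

D1: -308, -374, -446, -524, -608
D2: -66, -72, -78, -84
D3: -6, -6, -6
The third differences are constant at -6.
Work back: -66 + 6 = -60;  -308 + 60 = -248;  -805 + 248 = -557

-557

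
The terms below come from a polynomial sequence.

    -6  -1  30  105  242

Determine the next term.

First differences: 5 , 31 , 75 , 137
Second differences: 26 , 44 , 62
Third differences: 18 , 18
The third differences are constant (18).
62 + 18 = 80;  137 + 80 = 217;  242 + 217 = 459

459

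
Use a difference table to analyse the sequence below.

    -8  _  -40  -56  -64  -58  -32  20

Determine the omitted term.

-22

Using the last 6 terms:
First differences: -16  -8  6  26  52
Second differences: 8  14  20  26
Third differences: 6  6  6
Constant third difference = 6.
Extend backward: 8 − 6 = 2;  -16 − 2 = -18;  -40 + 18 = -22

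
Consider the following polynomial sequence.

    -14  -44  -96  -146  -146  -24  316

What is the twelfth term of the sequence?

First differences: -30, -52, -50, 0, 122, 340
Second differences: -22, 2, 50, 122, 218
Third differences: 24, 48, 72, 96
Fourth differences: 24, 24, 24
Fourth differences constant at 24.
96 + 24 = 120;  218 + 120 = 338;  340 + 338 = 678;  316 + 678 = 994
120 + 24 = 144;  338 + 144 = 482;  678 + 482 = 1160;  994 + 1160 = 2154
144 + 24 = 168;  482 + 168 = 650;  1160 + 650 = 1810;  2154 + 1810 = 3964
168 + 24 = 192;  650 + 192 = 842;  1810 + 842 = 2652;  3964 + 2652 = 6616
192 + 24 = 216;  842 + 216 = 1058;  2652 + 1058 = 3710;  6616 + 3710 = 10326

10326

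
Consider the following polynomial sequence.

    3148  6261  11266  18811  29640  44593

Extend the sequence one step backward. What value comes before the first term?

First differences: 3113, 5005, 7545, 10829, 14953
Second differences: 1892, 2540, 3284, 4124
Third differences: 648, 744, 840
Fourth differences: 96, 96
The fourth differences are constant at 96.
Work back: 648 − 96 = 552;  1892 − 552 = 1340;  3113 − 1340 = 1773;  3148 − 1773 = 1375

1375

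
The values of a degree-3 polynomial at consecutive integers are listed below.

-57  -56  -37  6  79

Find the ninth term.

D1: 1 , 19 , 43 , 73
D2: 18 , 24 , 30
D3: 6 , 6
Third differences constant at 6.
30 + 6 = 36;  73 + 36 = 109;  79 + 109 = 188
36 + 6 = 42;  109 + 42 = 151;  188 + 151 = 339
42 + 6 = 48;  151 + 48 = 199;  339 + 199 = 538
48 + 6 = 54;  199 + 54 = 253;  538 + 253 = 791

791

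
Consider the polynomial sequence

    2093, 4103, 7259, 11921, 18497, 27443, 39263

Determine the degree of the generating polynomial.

Δ: 2010, 3156, 4662, 6576, 8946, 11820
Δ²: 1146, 1506, 1914, 2370, 2874
Δ³: 360, 408, 456, 504
Δ⁴: 48, 48, 48
The fourth differences are constant, so the polynomial has degree 4.

4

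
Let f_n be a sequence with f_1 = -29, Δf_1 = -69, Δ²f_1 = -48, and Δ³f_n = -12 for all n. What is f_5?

Build the table forward from the leading diagonal:
Δ³: -12, -12, -12, -12, -12
Δ²: -48, -60, -72, -84, -96
Δ: -69, -117, -177, -249, -333
f: -29, -98, -215, -392, -641

-641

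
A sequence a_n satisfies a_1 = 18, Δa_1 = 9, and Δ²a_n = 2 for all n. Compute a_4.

Build the table forward from the leading diagonal:
Second differences: 2, 2, 2, 2
First differences: 9, 11, 13, 15
a: 18, 27, 38, 51

51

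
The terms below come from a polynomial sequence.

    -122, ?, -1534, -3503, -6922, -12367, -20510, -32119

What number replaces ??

Using the last 6 terms:
-1969  -3419  -5445  -8143  -11609
-1450  -2026  -2698  -3466
-576  -672  -768
-96  -96
Constant fourth difference = -96.
Extend backward: -576 + 96 = -480;  -1450 + 480 = -970;  -1969 + 970 = -999;  -1534 + 999 = -535

-535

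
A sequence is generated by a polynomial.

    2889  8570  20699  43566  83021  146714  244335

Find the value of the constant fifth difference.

240

First differences: 5681, 12129, 22867, 39455, 63693, 97621
Second differences: 6448, 10738, 16588, 24238, 33928
Third differences: 4290, 5850, 7650, 9690
Fourth differences: 1560, 1800, 2040
Fifth differences: 240, 240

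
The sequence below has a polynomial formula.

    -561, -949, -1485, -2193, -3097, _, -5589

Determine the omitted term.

Using the first 5 terms:
Δ: -388, -536, -708, -904
Δ²: -148, -172, -196
Δ³: -24, -24
Constant third difference = -24.
Extend forward: -196 − 24 = -220;  -904 − 220 = -1124;  -3097 − 1124 = -4221

-4221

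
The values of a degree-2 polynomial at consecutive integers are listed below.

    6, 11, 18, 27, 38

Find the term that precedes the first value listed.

Δ: 5, 7, 9, 11
Δ²: 2, 2, 2
The second differences are constant at 2.
Work back: 5 − 2 = 3;  6 − 3 = 3

3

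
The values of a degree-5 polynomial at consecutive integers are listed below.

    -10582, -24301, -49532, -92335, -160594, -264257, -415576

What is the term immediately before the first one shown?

Δ: -13719  -25231  -42803  -68259  -103663  -151319
Δ²: -11512  -17572  -25456  -35404  -47656
Δ³: -6060  -7884  -9948  -12252
Δ⁴: -1824  -2064  -2304
Δ⁵: -240  -240
The fifth differences are constant at -240.
Work back: -1824 + 240 = -1584;  -6060 + 1584 = -4476;  -11512 + 4476 = -7036;  -13719 + 7036 = -6683;  -10582 + 6683 = -3899

-3899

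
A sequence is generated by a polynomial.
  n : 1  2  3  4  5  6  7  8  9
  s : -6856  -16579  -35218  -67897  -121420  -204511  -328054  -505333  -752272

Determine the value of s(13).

First differences: -9723, -18639, -32679, -53523, -83091, -123543, -177279, -246939
Second differences: -8916, -14040, -20844, -29568, -40452, -53736, -69660
Third differences: -5124, -6804, -8724, -10884, -13284, -15924
Fourth differences: -1680, -1920, -2160, -2400, -2640
Fifth differences: -240, -240, -240, -240
Fifth differences constant at -240.
-2640 − 240 = -2880;  -15924 − 2880 = -18804;  -69660 − 18804 = -88464;  -246939 − 88464 = -335403;  -752272 − 335403 = -1087675
-2880 − 240 = -3120;  -18804 − 3120 = -21924;  -88464 − 21924 = -110388;  -335403 − 110388 = -445791;  -1087675 − 445791 = -1533466
-3120 − 240 = -3360;  -21924 − 3360 = -25284;  -110388 − 25284 = -135672;  -445791 − 135672 = -581463;  -1533466 − 581463 = -2114929
-3360 − 240 = -3600;  -25284 − 3600 = -28884;  -135672 − 28884 = -164556;  -581463 − 164556 = -746019;  -2114929 − 746019 = -2860948

-2860948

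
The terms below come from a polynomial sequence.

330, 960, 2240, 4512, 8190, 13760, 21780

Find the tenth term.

First differences: 630, 1280, 2272, 3678, 5570, 8020
Second differences: 650, 992, 1406, 1892, 2450
Third differences: 342, 414, 486, 558
Fourth differences: 72, 72, 72
Constant fourth difference = 72, so extend:
558 + 72 = 630;  2450 + 630 = 3080;  8020 + 3080 = 11100;  21780 + 11100 = 32880
630 + 72 = 702;  3080 + 702 = 3782;  11100 + 3782 = 14882;  32880 + 14882 = 47762
702 + 72 = 774;  3782 + 774 = 4556;  14882 + 4556 = 19438;  47762 + 19438 = 67200

67200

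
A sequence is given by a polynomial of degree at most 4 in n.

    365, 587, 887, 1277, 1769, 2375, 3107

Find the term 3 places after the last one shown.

6179

First differences: 222 , 300 , 390 , 492 , 606 , 732
Second differences: 78 , 90 , 102 , 114 , 126
Third differences: 12 , 12 , 12 , 12
Third differences constant at 12.
126 + 12 = 138;  732 + 138 = 870;  3107 + 870 = 3977
138 + 12 = 150;  870 + 150 = 1020;  3977 + 1020 = 4997
150 + 12 = 162;  1020 + 162 = 1182;  4997 + 1182 = 6179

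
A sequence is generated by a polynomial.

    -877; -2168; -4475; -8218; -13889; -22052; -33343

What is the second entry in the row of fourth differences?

First differences: -1291, -2307, -3743, -5671, -8163, -11291
Second differences: -1016, -1436, -1928, -2492, -3128
Third differences: -420, -492, -564, -636
Fourth differences: -72, -72, -72

-72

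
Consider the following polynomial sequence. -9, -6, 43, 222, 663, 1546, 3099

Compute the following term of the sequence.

5598

First differences: 3, 49, 179, 441, 883, 1553
Second differences: 46, 130, 262, 442, 670
Third differences: 84, 132, 180, 228
Fourth differences: 48, 48, 48
Constant fourth difference = 48, so extend:
228 + 48 = 276;  670 + 276 = 946;  1553 + 946 = 2499;  3099 + 2499 = 5598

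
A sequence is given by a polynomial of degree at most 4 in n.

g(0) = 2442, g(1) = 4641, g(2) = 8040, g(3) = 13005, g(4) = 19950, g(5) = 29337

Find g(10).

132432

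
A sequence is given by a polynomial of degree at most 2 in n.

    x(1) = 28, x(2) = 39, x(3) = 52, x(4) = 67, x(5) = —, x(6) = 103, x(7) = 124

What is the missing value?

Using the first 4 terms:
Δ: 11  13  15
Δ²: 2  2
Constant second difference = 2.
Extend forward: 15 + 2 = 17;  67 + 17 = 84

84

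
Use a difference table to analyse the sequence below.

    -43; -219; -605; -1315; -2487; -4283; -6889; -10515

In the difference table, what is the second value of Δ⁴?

-24

D1: -176, -386, -710, -1172, -1796, -2606, -3626
D2: -210, -324, -462, -624, -810, -1020
D3: -114, -138, -162, -186, -210
D4: -24, -24, -24, -24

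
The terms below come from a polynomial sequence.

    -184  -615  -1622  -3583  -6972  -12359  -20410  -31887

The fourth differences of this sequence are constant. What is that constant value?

-96

D1: -431, -1007, -1961, -3389, -5387, -8051, -11477
D2: -576, -954, -1428, -1998, -2664, -3426
D3: -378, -474, -570, -666, -762
D4: -96, -96, -96, -96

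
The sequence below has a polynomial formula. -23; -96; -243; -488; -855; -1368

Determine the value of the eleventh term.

-6963

D1: -73 , -147 , -245 , -367 , -513
D2: -74 , -98 , -122 , -146
D3: -24 , -24 , -24
The third differences are constant (-24).
-146 − 24 = -170;  -513 − 170 = -683;  -1368 − 683 = -2051
-170 − 24 = -194;  -683 − 194 = -877;  -2051 − 877 = -2928
-194 − 24 = -218;  -877 − 218 = -1095;  -2928 − 1095 = -4023
-218 − 24 = -242;  -1095 − 242 = -1337;  -4023 − 1337 = -5360
-242 − 24 = -266;  -1337 − 266 = -1603;  -5360 − 1603 = -6963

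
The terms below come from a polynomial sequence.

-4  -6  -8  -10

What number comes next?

-12

First differences: -2, -2, -2
The first differences are constant (-2).
-10 − 2 = -12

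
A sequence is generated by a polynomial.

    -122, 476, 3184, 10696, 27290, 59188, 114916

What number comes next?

First differences: 598 , 2708 , 7512 , 16594 , 31898 , 55728
Second differences: 2110 , 4804 , 9082 , 15304 , 23830
Third differences: 2694 , 4278 , 6222 , 8526
Fourth differences: 1584 , 1944 , 2304
Fifth differences: 360 , 360
Fifth differences constant at 360.
2304 + 360 = 2664;  8526 + 2664 = 11190;  23830 + 11190 = 35020;  55728 + 35020 = 90748;  114916 + 90748 = 205664

205664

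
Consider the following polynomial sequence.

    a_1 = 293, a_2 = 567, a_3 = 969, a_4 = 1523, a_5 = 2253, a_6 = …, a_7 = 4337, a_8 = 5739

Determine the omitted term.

3183

Using the first 5 terms:
First differences: 274, 402, 554, 730
Second differences: 128, 152, 176
Third differences: 24, 24
Constant third difference = 24.
Extend forward: 176 + 24 = 200;  730 + 200 = 930;  2253 + 930 = 3183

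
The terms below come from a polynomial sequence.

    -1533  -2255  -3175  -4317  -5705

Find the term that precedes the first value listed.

Δ: -722, -920, -1142, -1388
Δ²: -198, -222, -246
Δ³: -24, -24
The third differences are constant at -24.
Work back: -198 + 24 = -174;  -722 + 174 = -548;  -1533 + 548 = -985

-985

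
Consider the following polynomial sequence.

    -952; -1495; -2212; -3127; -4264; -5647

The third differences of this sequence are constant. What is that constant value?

-24

Δ: -543, -717, -915, -1137, -1383
Δ²: -174, -198, -222, -246
Δ³: -24, -24, -24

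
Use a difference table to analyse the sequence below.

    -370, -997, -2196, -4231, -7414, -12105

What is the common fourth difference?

Δ: -627, -1199, -2035, -3183, -4691
Δ²: -572, -836, -1148, -1508
Δ³: -264, -312, -360
Δ⁴: -48, -48

-48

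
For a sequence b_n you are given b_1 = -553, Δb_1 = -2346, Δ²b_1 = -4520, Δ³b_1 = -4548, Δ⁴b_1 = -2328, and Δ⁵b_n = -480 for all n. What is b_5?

-57577

Build the table forward from the leading diagonal:
Δ⁵: -480, -480, -480, -480, -480
Δ⁴: -2328, -2808, -3288, -3768, -4248
Δ³: -4548, -6876, -9684, -12972, -16740
Δ²: -4520, -9068, -15944, -25628, -38600
Δ: -2346, -6866, -15934, -31878, -57506
b: -553, -2899, -9765, -25699, -57577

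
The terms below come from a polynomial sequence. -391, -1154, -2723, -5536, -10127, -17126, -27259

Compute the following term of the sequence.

Δ: -763, -1569, -2813, -4591, -6999, -10133
Δ²: -806, -1244, -1778, -2408, -3134
Δ³: -438, -534, -630, -726
Δ⁴: -96, -96, -96
Constant fourth difference = -96, so extend:
-726 − 96 = -822;  -3134 − 822 = -3956;  -10133 − 3956 = -14089;  -27259 − 14089 = -41348

-41348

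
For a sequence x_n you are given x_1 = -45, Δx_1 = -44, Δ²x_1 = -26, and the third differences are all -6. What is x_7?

-819

Build the table forward from the leading diagonal:
D3: -6, -6, -6, -6, -6, -6, -6
D2: -26, -32, -38, -44, -50, -56, -62
D1: -44, -70, -102, -140, -184, -234, -290
x: -45, -89, -159, -261, -401, -585, -819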